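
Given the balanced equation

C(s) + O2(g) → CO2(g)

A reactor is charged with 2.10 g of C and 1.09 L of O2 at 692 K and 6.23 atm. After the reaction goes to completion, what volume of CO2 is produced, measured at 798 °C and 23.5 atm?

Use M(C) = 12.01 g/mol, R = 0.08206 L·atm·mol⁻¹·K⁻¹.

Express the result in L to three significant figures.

0.447 L

n(C) = 2.10 / 12.01 = 0.1749 mol
n(O2) = PV/RT = (6.23 × 1.09) / (0.08206 × 692) = 0.1196 mol
For 0.1749 mol C, stoichiometry requires (1/1) × 0.1749 = 0.1749 mol O2; 0.1196 mol is available, so O2 is limiting.
n(CO2) = (1/1) × 0.1196 = 0.1196 mol
V(CO2) = nRT/P = 0.1196 × 0.08206 × 1071.15 / 23.5 = 0.4473 L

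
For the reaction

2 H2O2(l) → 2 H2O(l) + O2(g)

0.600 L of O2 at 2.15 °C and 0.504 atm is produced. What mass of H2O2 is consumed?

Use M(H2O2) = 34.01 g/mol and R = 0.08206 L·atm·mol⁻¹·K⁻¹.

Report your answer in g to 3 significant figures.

n(O2) = PV/RT = (0.504 × 0.600) / (0.08206 × 275.3) = 0.01339 mol
n(H2O2) = (2/1) × 0.01339 = 0.02678 mol
m(H2O2) = 0.02678 × 34.01 = 0.9108 g

0.911 g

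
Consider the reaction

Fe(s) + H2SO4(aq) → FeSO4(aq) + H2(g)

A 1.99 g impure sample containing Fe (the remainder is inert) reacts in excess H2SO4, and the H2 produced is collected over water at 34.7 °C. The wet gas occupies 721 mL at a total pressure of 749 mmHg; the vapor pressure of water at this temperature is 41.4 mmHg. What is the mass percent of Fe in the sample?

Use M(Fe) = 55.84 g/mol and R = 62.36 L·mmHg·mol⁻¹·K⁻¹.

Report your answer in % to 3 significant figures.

74.6 %

P(H2) = 749 − 41.4 = 707.6 mmHg
n(H2) = PV/RT = (707.6 × 0.7210) / (62.36 × 307.85) = 0.02658 mol
n(Fe) = (1/1) × 0.02658 = 0.02658 mol
m(Fe) = 0.02658 × 55.84 = 1.484 g
%Fe = 1.484 / 1.99 × 100 = 74.57%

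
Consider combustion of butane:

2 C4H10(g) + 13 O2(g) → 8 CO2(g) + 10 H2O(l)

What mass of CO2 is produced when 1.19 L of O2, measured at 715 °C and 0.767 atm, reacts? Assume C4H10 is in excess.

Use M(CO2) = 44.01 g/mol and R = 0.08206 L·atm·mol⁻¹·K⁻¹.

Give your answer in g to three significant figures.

n(O2) = PV/RT = (0.767 × 1.19) / (0.08206 × 988.15) = 0.01126 mol
n(CO2) = (8/13) × 0.01126 = 0.006929 mol
m(CO2) = 0.006929 × 44.01 = 0.3049 g

0.305 g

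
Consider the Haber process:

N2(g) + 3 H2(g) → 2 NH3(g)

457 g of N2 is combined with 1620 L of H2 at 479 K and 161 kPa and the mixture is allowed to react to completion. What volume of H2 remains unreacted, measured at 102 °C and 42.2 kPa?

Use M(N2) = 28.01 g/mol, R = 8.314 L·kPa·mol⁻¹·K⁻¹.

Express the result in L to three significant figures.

1220 L

n(N2) = 457 / 28.01 = 16.32 mol
n(H2) = PV/RT = (161 × 1620) / (8.314 × 479) = 65.49 mol
For 16.32 mol N2, stoichiometry requires (3/1) × 16.32 = 48.96 mol H2; 65.49 mol is available, so N2 is limiting.
n(H2) consumed = (3/1) × 16.32 = 48.96 mol; remaining = 65.49 − 48.96 = 16.53 mol
V(H2) = nRT/P = 16.53 × 8.314 × 375.15 / 42.2 = 1222 L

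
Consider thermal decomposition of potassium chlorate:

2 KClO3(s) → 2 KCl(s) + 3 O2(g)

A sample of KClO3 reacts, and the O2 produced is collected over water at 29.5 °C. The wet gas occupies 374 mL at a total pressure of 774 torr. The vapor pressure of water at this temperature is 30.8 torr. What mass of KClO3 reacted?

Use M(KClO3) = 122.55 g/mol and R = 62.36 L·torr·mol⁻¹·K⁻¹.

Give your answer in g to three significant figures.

1.20 g

P(O2) = 774 − 30.8 = 743.2 torr
n(O2) = PV/RT = (743.2 × 0.3740) / (62.36 × 302.65) = 0.01473 mol
n(KClO3) = (2/3) × 0.01473 = 0.009820 mol
m(KClO3) = 0.009820 × 122.55 = 1.203 g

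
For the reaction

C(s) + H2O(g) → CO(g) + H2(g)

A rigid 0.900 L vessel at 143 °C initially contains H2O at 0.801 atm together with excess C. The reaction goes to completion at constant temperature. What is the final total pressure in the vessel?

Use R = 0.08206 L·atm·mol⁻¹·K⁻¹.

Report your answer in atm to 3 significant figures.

1.60 atm

Rigid vessel, constant T ⇒ P scales with total gas moles (1 → 2).
P_final = (2/1) × 0.801 = 1.602 atm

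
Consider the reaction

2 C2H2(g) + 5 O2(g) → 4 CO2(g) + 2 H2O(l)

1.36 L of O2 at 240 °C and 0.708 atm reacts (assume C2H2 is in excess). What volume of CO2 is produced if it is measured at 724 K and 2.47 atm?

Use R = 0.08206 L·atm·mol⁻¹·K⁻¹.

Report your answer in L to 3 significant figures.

0.440 L

n(O2) = PV/RT = (0.708 × 1.36) / (0.08206 × 513.15) = 0.02287 mol
n(CO2) = (4/5) × 0.02287 = 0.01830 mol
V = nRT/P = 0.01830 × 0.08206 × 724 / 2.47 = 0.4402 L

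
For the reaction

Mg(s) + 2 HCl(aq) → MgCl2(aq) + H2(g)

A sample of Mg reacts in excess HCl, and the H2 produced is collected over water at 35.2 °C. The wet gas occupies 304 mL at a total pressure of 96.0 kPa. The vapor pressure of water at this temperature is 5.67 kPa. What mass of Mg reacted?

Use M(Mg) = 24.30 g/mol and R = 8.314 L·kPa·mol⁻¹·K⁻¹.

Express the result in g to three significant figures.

0.260 g

P(H2) = 96.0 − 5.67 = 90.33 kPa
n(H2) = PV/RT = (90.33 × 0.3040) / (8.314 × 308.35) = 0.01071 mol
n(Mg) = (1/1) × 0.01071 = 0.01071 mol
m(Mg) = 0.01071 × 24.30 = 0.2603 g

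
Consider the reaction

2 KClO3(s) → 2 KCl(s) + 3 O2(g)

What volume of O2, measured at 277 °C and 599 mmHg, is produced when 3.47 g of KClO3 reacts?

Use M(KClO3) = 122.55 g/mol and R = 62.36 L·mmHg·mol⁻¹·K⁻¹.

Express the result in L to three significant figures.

n(KClO3) = 3.470 / 122.55 = 0.02831 mol
n(O2) = (3/2) × 0.02831 = 0.04246 mol
V = nRT/P = 0.04246 × 62.36 × 550.15 / 599 = 2.432 L

2.43 L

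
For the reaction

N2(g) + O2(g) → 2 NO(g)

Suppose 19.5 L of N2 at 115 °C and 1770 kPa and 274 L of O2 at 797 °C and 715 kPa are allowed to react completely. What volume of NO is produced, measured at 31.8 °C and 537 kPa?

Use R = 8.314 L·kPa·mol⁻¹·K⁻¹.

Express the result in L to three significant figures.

n(N2) = PV/RT = (1770 × 19.5) / (8.314 × 388.15) = 10.70 mol
n(O2) = PV/RT = (715 × 274) / (8.314 × 1070.15) = 22.02 mol
For 10.70 mol N2, stoichiometry requires (1/1) × 10.70 = 10.70 mol O2; 22.02 mol is available, so N2 is limiting.
n(NO) = (2/1) × 10.70 = 21.40 mol
V(NO) = nRT/P = 21.40 × 8.314 × 304.95 / 537 = 101.0 L

101 L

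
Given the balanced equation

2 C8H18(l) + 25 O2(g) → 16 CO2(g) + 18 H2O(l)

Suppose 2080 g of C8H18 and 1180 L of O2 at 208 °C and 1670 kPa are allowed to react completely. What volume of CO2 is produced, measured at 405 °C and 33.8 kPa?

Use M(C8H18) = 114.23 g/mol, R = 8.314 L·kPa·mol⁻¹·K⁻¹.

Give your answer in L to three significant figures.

n(C8H18) = 2080 / 114.23 = 18.21 mol
n(O2) = PV/RT = (1670 × 1180) / (8.314 × 481.15) = 492.6 mol
For 18.21 mol C8H18, stoichiometry requires (25/2) × 18.21 = 227.6 mol O2; 492.6 mol is available, so C8H18 is limiting.
n(CO2) = (16/2) × 18.21 = 145.7 mol
V(CO2) = nRT/P = 145.7 × 8.314 × 678.15 / 33.8 = 24300 L

24300 L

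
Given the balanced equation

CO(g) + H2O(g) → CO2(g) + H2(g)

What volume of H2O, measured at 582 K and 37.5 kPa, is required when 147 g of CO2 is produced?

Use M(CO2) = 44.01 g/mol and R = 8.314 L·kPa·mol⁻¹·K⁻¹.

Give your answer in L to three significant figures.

431 L

n(CO2) = 147.0 / 44.01 = 3.340 mol
n(H2O) = (1/1) × 3.340 = 3.340 mol
V = nRT/P = 3.340 × 8.314 × 582 / 37.5 = 431.0 L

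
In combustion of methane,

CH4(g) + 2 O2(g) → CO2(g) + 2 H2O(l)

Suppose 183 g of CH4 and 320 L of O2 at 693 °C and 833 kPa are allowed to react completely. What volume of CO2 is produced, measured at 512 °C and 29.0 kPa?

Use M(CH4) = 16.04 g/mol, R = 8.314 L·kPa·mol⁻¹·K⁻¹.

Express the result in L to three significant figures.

2570 L

n(CH4) = 183 / 16.04 = 11.41 mol
n(O2) = PV/RT = (833 × 320) / (8.314 × 966.15) = 33.18 mol
For 11.41 mol CH4, stoichiometry requires (2/1) × 11.41 = 22.82 mol O2; 33.18 mol is available, so CH4 is limiting.
n(CO2) = (1/1) × 11.41 = 11.41 mol
V(CO2) = nRT/P = 11.41 × 8.314 × 785.15 / 29.0 = 2568 L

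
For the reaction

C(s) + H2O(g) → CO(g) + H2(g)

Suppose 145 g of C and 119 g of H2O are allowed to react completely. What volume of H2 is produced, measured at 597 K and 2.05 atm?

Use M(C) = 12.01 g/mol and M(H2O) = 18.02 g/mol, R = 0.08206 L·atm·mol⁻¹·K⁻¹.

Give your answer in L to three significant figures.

158 L

n(C) = 145 / 12.01 = 12.07 mol
n(H2O) = 119 / 18.02 = 6.604 mol
For 12.07 mol C, stoichiometry requires (1/1) × 12.07 = 12.07 mol H2O; 6.604 mol is available, so H2O is limiting.
n(H2) = (1/1) × 6.604 = 6.604 mol
V(H2) = nRT/P = 6.604 × 0.08206 × 597 / 2.05 = 157.8 L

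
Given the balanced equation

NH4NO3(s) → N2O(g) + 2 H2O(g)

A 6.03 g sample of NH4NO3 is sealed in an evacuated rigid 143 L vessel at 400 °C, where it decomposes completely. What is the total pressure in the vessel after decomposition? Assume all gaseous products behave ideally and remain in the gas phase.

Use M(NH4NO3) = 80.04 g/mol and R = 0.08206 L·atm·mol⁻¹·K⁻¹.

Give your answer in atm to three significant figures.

0.0873 atm

n(NH4NO3) = 6.03 / 80.04 = 0.07534 mol
n(gas produced) = (3/1) × 0.07534 = 0.2260 mol
P = nRT/V = 0.2260 × 0.08206 × 673.15 / 143 = 0.08730 atm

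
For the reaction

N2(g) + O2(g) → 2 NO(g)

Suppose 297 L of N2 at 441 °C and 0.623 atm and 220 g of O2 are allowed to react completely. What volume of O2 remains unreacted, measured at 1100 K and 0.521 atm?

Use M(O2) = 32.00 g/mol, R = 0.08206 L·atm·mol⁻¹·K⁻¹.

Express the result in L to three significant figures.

n(N2) = PV/RT = (0.623 × 297) / (0.08206 × 714.15) = 3.157 mol
n(O2) = 220 / 32.00 = 6.875 mol
For 3.157 mol N2, stoichiometry requires (1/1) × 3.157 = 3.157 mol O2; 6.875 mol is available, so N2 is limiting.
n(O2) consumed = (1/1) × 3.157 = 3.157 mol; remaining = 6.875 − 3.157 = 3.718 mol
V(O2) = nRT/P = 3.718 × 0.08206 × 1100 / 0.521 = 644.2 L

644 L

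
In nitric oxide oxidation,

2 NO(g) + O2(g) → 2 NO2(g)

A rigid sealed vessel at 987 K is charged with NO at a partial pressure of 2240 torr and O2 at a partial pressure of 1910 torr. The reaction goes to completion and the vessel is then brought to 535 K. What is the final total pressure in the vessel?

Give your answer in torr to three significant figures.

1640 torr

With V and T fixed, P_i ∝ n_i, so the mole ratios apply directly to partial pressures at 987 K.
P(O2) required for 2240 torr of NO = (1/2) × 2240 = 1120 torr; available 1910 torr, so NO is limiting.
P(O2) remaining = 1910 − (1/2) × 2240 = 790.0 torr
P(gaseous products) = (2)/2 × 2240 = 2240 torr
P_total at 987 K = 790.0 + 2240 = 3030 torr
Scaling to 535 K: P = 3030 × 535/987 = 1642 torr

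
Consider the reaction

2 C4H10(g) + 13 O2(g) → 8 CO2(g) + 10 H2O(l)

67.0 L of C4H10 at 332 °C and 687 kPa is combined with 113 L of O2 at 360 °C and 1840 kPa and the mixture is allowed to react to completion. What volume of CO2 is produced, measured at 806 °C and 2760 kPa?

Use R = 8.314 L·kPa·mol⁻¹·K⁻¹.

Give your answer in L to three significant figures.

79.0 L

n(C4H10) = PV/RT = (687 × 67.0) / (8.314 × 605.15) = 9.149 mol
n(O2) = PV/RT = (1840 × 113) / (8.314 × 633.15) = 39.50 mol
For 9.149 mol C4H10, stoichiometry requires (13/2) × 9.149 = 59.47 mol O2; 39.50 mol is available, so O2 is limiting.
n(CO2) = (8/13) × 39.50 = 24.31 mol
V(CO2) = nRT/P = 24.31 × 8.314 × 1079.15 / 2760 = 79.03 L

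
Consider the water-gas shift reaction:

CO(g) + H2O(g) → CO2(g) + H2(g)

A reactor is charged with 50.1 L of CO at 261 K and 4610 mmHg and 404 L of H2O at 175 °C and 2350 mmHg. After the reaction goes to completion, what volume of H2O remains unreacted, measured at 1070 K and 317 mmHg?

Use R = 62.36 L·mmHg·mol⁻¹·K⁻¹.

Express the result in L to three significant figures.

n(CO) = PV/RT = (4610 × 50.1) / (62.36 × 261) = 14.19 mol
n(H2O) = PV/RT = (2350 × 404) / (62.36 × 448.15) = 33.97 mol
For 14.19 mol CO, stoichiometry requires (1/1) × 14.19 = 14.19 mol H2O; 33.97 mol is available, so CO is limiting.
n(H2O) consumed = (1/1) × 14.19 = 14.19 mol; remaining = 33.97 − 14.19 = 19.78 mol
V(H2O) = nRT/P = 19.78 × 62.36 × 1070 / 317 = 4163 L

4160 L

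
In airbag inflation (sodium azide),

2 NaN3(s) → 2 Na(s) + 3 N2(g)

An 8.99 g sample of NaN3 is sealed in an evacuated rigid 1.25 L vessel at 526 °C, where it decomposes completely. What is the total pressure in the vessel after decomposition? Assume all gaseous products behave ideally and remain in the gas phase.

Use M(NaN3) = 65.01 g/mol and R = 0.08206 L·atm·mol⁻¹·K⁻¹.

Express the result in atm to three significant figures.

10.9 atm

n(NaN3) = 8.99 / 65.01 = 0.1383 mol
n(gas produced) = (3/2) × 0.1383 = 0.2075 mol
P = nRT/V = 0.2075 × 0.08206 × 799.15 / 1.25 = 10.89 atm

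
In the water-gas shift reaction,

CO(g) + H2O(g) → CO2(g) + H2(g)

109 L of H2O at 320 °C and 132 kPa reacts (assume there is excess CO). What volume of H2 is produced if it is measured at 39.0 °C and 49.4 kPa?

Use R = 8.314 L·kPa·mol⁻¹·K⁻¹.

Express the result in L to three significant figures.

153 L

n(H2O) = PV/RT = (132 × 109) / (8.314 × 593.15) = 2.918 mol
n(H2) = (1/1) × 2.918 = 2.918 mol
V = nRT/P = 2.918 × 8.314 × 312.15 / 49.4 = 153.3 L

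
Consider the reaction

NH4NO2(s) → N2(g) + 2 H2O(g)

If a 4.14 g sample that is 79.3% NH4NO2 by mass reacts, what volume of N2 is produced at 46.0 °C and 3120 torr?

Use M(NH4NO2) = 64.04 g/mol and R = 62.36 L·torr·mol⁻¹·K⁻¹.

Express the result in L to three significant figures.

0.327 L

mass of NH4NO2 = 4.14 × 79.3/100 = 3.283 g
n(NH4NO2) = 3.283 / 64.04 = 0.05126 mol
n(N2) = (1/1) × 0.05126 = 0.05126 mol
V = nRT/P = 0.05126 × 62.36 × 319.15 / 3120 = 0.3270 L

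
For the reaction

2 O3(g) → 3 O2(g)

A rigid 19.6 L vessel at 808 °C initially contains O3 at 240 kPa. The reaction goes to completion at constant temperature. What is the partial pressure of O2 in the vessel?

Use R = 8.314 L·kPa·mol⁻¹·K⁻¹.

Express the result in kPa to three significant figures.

360 kPa

n(O3)₀ = PV/RT = (240 × 19.6) / (8.314 × 1081.15) = 0.5233 mol
n(O2) = (3/2) × 0.5233 = 0.7850 mol
P(O2) = nRT/V = 0.7850 × 8.314 × 1081.15 / 19.6 = 360.0 kPa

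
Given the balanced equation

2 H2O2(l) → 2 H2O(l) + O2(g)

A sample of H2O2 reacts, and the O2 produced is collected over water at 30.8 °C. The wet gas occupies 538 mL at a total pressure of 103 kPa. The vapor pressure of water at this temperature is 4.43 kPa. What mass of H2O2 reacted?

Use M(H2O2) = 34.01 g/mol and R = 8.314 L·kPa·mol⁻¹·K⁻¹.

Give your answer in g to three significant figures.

P(O2) = 103 − 4.43 = 98.57 kPa
n(O2) = PV/RT = (98.57 × 0.5380) / (8.314 × 303.95) = 0.02099 mol
n(H2O2) = (2/1) × 0.02099 = 0.04198 mol
m(H2O2) = 0.04198 × 34.01 = 1.428 g

1.43 g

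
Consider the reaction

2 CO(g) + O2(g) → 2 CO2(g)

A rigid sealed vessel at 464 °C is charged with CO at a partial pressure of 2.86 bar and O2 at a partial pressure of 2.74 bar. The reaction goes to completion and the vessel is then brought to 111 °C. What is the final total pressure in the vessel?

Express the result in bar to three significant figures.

2.17 bar

With V and T fixed, P_i ∝ n_i, so the mole ratios apply directly to partial pressures at 464 °C.
P(O2) required for 2.86 bar of CO = (1/2) × 2.86 = 1.430 bar; available 2.74 bar, so CO is limiting.
P(O2) remaining = 2.74 − (1/2) × 2.86 = 1.310 bar
P(gaseous products) = (2)/2 × 2.86 = 2.860 bar
P_total at 464 °C = 1.310 + 2.860 = 4.170 bar
Scaling to 111 °C: P = 4.170 × 384.15/737.15 = 2.173 bar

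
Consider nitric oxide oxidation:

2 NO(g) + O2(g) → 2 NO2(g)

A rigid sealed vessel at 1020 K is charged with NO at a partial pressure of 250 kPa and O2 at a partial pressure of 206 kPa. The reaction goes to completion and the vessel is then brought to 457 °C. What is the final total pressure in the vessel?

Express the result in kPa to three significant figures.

237 kPa

At constant V, partial pressures at 1020 K are proportional to moles, so apply stoichiometry directly to pressures.
P(O2) required for 250 kPa of NO = (1/2) × 250 = 125.0 kPa; available 206 kPa, so NO is limiting.
P(O2) remaining = 206 − (1/2) × 250 = 81.00 kPa
P(gaseous products) = (2)/2 × 250 = 250.0 kPa
P_total at 1020 K = 81.00 + 250.0 = 331.0 kPa
Scaling to 457 °C: P = 331.0 × 730.15/1020 = 236.9 kPa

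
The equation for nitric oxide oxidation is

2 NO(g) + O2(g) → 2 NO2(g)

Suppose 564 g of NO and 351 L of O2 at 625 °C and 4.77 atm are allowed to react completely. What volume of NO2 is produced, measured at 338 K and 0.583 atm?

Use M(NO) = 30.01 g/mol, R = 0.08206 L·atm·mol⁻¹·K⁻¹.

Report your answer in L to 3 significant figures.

n(NO) = 564 / 30.01 = 18.79 mol
n(O2) = PV/RT = (4.77 × 351) / (0.08206 × 898.15) = 22.72 mol
For 18.79 mol NO, stoichiometry requires (1/2) × 18.79 = 9.395 mol O2; 22.72 mol is available, so NO is limiting.
n(NO2) = (2/2) × 18.79 = 18.79 mol
V(NO2) = nRT/P = 18.79 × 0.08206 × 338 / 0.583 = 893.9 L

894 L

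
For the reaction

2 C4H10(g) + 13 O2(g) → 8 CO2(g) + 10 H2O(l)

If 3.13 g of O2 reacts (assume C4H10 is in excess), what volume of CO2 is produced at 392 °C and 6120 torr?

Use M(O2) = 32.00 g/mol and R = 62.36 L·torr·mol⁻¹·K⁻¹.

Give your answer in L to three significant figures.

0.408 L

n(O2) = 3.130 / 32.00 = 0.09781 mol
n(CO2) = (8/13) × 0.09781 = 0.06019 mol
V = nRT/P = 0.06019 × 62.36 × 665.15 / 6120 = 0.4079 L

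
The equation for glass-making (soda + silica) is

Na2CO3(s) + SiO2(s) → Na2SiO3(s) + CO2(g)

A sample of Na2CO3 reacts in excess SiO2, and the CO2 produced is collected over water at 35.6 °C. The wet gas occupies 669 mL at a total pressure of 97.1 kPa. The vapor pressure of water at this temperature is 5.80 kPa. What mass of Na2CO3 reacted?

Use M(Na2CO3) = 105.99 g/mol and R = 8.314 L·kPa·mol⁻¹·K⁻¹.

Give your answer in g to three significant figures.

P(CO2) = 97.1 − 5.80 = 91.30 kPa
n(CO2) = PV/RT = (91.30 × 0.6690) / (8.314 × 308.75) = 0.02379 mol
n(Na2CO3) = (1/1) × 0.02379 = 0.02379 mol
m(Na2CO3) = 0.02379 × 105.99 = 2.522 g

2.52 g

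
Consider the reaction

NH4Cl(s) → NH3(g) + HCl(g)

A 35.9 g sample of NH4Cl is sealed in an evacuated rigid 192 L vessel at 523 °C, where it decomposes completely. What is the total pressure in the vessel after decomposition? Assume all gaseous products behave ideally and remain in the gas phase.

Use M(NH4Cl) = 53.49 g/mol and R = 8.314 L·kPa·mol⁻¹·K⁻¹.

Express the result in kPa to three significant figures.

46.3 kPa

n(NH4Cl) = 35.9 / 53.49 = 0.6712 mol
n(gas produced) = (2/1) × 0.6712 = 1.342 mol
P = nRT/V = 1.342 × 8.314 × 796.15 / 192 = 46.27 kPa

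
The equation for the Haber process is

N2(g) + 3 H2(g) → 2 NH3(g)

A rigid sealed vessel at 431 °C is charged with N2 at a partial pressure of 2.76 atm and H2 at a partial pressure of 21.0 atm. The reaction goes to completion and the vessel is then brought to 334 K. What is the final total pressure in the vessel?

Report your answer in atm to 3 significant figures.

With V and T fixed, P_i ∝ n_i, so the mole ratios apply directly to partial pressures at 431 °C.
P(H2) required for 2.76 atm of N2 = (3/1) × 2.76 = 8.280 atm; available 21.0 atm, so N2 is limiting.
P(H2) remaining = 21.0 − (3/1) × 2.76 = 12.72 atm
P(gaseous products) = (2)/1 × 2.76 = 5.520 atm
P_total at 431 °C = 12.72 + 5.520 = 18.24 atm
Scaling to 334 K: P = 18.24 × 334/704.15 = 8.652 atm

8.65 atm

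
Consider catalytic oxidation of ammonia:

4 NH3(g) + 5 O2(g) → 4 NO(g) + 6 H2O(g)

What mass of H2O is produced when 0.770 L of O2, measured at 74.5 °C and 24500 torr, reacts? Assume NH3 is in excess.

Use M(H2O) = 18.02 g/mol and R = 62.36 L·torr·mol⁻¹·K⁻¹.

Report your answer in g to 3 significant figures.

n(O2) = PV/RT = (24500 × 0.770) / (62.36 × 347.65) = 0.8702 mol
n(H2O) = (6/5) × 0.8702 = 1.044 mol
m(H2O) = 1.044 × 18.02 = 18.81 g

18.8 g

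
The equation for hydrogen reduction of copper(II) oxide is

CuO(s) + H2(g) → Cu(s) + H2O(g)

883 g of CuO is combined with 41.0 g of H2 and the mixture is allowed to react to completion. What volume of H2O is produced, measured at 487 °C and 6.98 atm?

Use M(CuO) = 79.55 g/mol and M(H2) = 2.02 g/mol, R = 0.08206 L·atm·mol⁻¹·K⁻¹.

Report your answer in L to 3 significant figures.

n(CuO) = 883 / 79.55 = 11.10 mol
n(H2) = 41.0 / 2.02 = 20.30 mol
For 11.10 mol CuO, stoichiometry requires (1/1) × 11.10 = 11.10 mol H2; 20.30 mol is available, so CuO is limiting.
n(H2O) = (1/1) × 11.10 = 11.10 mol
V(H2O) = nRT/P = 11.10 × 0.08206 × 760.15 / 6.98 = 99.20 L

99.2 L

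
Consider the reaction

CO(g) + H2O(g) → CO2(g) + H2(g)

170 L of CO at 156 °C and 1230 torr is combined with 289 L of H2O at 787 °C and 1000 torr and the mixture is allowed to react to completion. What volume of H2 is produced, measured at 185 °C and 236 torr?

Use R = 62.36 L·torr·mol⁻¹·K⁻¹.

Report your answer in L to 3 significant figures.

n(CO) = PV/RT = (1230 × 170) / (62.36 × 429.15) = 7.813 mol
n(H2O) = PV/RT = (1000 × 289) / (62.36 × 1060.15) = 4.371 mol
For 7.813 mol CO, stoichiometry requires (1/1) × 7.813 = 7.813 mol H2O; 4.371 mol is available, so H2O is limiting.
n(H2) = (1/1) × 4.371 = 4.371 mol
V(H2) = nRT/P = 4.371 × 62.36 × 458.15 / 236 = 529.2 L

529 L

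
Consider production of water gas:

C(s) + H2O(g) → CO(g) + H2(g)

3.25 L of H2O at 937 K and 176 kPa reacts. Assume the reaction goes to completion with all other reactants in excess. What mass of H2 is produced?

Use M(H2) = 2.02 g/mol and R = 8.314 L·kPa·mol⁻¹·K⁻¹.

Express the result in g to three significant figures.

n(H2O) = PV/RT = (176 × 3.25) / (8.314 × 937) = 0.07343 mol
n(H2) = (1/1) × 0.07343 = 0.07343 mol
m(H2) = 0.07343 × 2.02 = 0.1483 g

0.148 g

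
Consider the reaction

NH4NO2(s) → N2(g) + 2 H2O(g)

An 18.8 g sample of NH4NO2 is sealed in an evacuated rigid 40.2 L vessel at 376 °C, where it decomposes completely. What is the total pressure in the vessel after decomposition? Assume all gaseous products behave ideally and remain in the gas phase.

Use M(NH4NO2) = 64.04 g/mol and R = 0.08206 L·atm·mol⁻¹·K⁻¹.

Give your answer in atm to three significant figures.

1.17 atm

n(NH4NO2) = 18.8 / 64.04 = 0.2936 mol
n(gas produced) = (3/1) × 0.2936 = 0.8808 mol
P = nRT/V = 0.8808 × 0.08206 × 649.15 / 40.2 = 1.167 atm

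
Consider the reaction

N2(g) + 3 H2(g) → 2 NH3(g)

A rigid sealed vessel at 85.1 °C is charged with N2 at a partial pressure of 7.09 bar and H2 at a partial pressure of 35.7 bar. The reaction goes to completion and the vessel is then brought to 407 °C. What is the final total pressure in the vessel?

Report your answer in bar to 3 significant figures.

54.3 bar

Because the vessel is rigid and T is held at 85.1 °C, work the stoichiometry in partial pressures (P_i = n_iRT/V).
P(H2) required for 7.09 bar of N2 = (3/1) × 7.09 = 21.27 bar; available 35.7 bar, so N2 is limiting.
P(H2) remaining = 35.7 − (3/1) × 7.09 = 14.43 bar
P(gaseous products) = (2)/1 × 7.09 = 14.18 bar
P_total at 85.1 °C = 14.43 + 14.18 = 28.61 bar
Scaling to 407 °C: P = 28.61 × 680.15/358.25 = 54.32 bar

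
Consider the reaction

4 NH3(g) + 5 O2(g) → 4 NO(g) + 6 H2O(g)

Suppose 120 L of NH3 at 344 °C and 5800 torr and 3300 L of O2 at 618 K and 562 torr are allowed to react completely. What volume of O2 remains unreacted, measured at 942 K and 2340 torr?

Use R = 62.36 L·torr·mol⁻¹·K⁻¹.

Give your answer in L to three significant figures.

n(NH3) = PV/RT = (5800 × 120) / (62.36 × 617.15) = 18.08 mol
n(O2) = PV/RT = (562 × 3300) / (62.36 × 618) = 48.12 mol
For 18.08 mol NH3, stoichiometry requires (5/4) × 18.08 = 22.60 mol O2; 48.12 mol is available, so NH3 is limiting.
n(O2) consumed = (5/4) × 18.08 = 22.60 mol; remaining = 48.12 − 22.60 = 25.52 mol
V(O2) = nRT/P = 25.52 × 62.36 × 942 / 2340 = 640.7 L

641 L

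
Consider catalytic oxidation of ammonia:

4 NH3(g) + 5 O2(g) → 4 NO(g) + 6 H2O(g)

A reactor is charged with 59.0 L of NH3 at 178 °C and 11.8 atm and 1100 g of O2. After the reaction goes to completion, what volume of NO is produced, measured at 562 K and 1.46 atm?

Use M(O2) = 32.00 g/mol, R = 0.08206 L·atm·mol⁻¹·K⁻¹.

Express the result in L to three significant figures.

594 L

n(NH3) = PV/RT = (11.8 × 59.0) / (0.08206 × 451.15) = 18.81 mol
n(O2) = 1100 / 32.00 = 34.38 mol
For 18.81 mol NH3, stoichiometry requires (5/4) × 18.81 = 23.51 mol O2; 34.38 mol is available, so NH3 is limiting.
n(NO) = (4/4) × 18.81 = 18.81 mol
V(NO) = nRT/P = 18.81 × 0.08206 × 562 / 1.46 = 594.2 L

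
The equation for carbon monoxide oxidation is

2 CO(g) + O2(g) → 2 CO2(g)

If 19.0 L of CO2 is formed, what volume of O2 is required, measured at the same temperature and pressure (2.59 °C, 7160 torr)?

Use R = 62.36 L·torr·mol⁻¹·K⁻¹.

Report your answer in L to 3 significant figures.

9.50 L

At constant T and P, gas volumes are in the mole ratio: V(O2) = (1/2) × 19.0 = 9.500 L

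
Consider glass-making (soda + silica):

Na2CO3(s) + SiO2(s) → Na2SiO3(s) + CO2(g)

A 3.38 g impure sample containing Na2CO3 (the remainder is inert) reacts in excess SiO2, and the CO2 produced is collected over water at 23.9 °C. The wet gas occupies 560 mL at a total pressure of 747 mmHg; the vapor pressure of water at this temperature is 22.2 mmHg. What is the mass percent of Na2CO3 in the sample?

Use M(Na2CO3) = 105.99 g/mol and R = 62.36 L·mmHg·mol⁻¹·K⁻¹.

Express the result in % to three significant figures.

68.7 %

P(CO2) = 747 − 22.2 = 724.8 mmHg
n(CO2) = PV/RT = (724.8 × 0.5600) / (62.36 × 297.05) = 0.02191 mol
n(Na2CO3) = (1/1) × 0.02191 = 0.02191 mol
m(Na2CO3) = 0.02191 × 105.99 = 2.322 g
%Na2CO3 = 2.322 / 3.38 × 100 = 68.70%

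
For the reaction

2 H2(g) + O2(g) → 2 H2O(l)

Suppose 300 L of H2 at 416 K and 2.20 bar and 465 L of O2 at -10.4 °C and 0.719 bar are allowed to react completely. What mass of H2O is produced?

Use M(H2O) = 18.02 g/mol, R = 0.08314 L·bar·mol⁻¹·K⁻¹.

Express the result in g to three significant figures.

344 g

n(H2) = PV/RT = (2.20 × 300) / (0.08314 × 416) = 19.08 mol
n(O2) = PV/RT = (0.719 × 465) / (0.08314 × 262.75) = 15.30 mol
For 19.08 mol H2, stoichiometry requires (1/2) × 19.08 = 9.540 mol O2; 15.30 mol is available, so H2 is limiting.
n(H2O) = (2/2) × 19.08 = 19.08 mol
m(H2O) = 19.08 × 18.02 = 343.8 g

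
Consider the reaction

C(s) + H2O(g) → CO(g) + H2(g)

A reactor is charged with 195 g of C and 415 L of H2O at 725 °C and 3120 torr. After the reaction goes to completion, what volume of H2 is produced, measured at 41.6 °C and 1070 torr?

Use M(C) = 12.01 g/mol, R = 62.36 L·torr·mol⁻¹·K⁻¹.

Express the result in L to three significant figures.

n(C) = 195 / 12.01 = 16.24 mol
n(H2O) = PV/RT = (3120 × 415) / (62.36 × 998.15) = 20.80 mol
For 16.24 mol C, stoichiometry requires (1/1) × 16.24 = 16.24 mol H2O; 20.80 mol is available, so C is limiting.
n(H2) = (1/1) × 16.24 = 16.24 mol
V(H2) = nRT/P = 16.24 × 62.36 × 314.75 / 1070 = 297.9 L

298 L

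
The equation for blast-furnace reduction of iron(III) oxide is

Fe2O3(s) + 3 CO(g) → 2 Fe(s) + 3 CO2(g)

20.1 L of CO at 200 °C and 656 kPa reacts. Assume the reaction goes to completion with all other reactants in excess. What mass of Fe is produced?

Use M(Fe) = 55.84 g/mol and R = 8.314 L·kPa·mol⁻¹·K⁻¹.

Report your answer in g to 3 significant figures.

125 g

n(CO) = PV/RT = (656 × 20.1) / (8.314 × 473.15) = 3.352 mol
n(Fe) = (2/3) × 3.352 = 2.235 mol
m(Fe) = 2.235 × 55.84 = 124.8 g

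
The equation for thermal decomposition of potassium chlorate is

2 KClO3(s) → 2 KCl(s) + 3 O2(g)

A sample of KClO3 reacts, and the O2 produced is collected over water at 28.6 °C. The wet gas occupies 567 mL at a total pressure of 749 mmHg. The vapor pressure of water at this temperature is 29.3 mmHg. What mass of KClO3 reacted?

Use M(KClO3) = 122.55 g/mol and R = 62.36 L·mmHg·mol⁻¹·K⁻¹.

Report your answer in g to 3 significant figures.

1.77 g

P(O2) = 749 − 29.3 = 719.7 mmHg
n(O2) = PV/RT = (719.7 × 0.5670) / (62.36 × 301.75) = 0.02169 mol
n(KClO3) = (2/3) × 0.02169 = 0.01446 mol
m(KClO3) = 0.01446 × 122.55 = 1.772 g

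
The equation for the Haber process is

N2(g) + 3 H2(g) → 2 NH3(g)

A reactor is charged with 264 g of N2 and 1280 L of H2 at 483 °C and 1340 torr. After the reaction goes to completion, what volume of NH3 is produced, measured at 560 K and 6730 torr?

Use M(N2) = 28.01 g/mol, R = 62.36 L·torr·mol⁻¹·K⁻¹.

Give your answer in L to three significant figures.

n(N2) = 264 / 28.01 = 9.425 mol
n(H2) = PV/RT = (1340 × 1280) / (62.36 × 756.15) = 36.37 mol
For 9.425 mol N2, stoichiometry requires (3/1) × 9.425 = 28.28 mol H2; 36.37 mol is available, so N2 is limiting.
n(NH3) = (2/1) × 9.425 = 18.85 mol
V(NH3) = nRT/P = 18.85 × 62.36 × 560 / 6730 = 97.81 L

97.8 L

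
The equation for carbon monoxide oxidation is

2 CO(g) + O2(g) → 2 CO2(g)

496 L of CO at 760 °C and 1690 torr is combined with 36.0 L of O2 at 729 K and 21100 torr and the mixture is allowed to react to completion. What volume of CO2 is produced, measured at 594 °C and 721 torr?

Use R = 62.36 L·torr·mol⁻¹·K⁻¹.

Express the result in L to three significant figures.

976 L

n(CO) = PV/RT = (1690 × 496) / (62.36 × 1033.15) = 13.01 mol
n(O2) = PV/RT = (21100 × 36.0) / (62.36 × 729) = 16.71 mol
For 13.01 mol CO, stoichiometry requires (1/2) × 13.01 = 6.505 mol O2; 16.71 mol is available, so CO is limiting.
n(CO2) = (2/2) × 13.01 = 13.01 mol
V(CO2) = nRT/P = 13.01 × 62.36 × 867.15 / 721 = 975.8 L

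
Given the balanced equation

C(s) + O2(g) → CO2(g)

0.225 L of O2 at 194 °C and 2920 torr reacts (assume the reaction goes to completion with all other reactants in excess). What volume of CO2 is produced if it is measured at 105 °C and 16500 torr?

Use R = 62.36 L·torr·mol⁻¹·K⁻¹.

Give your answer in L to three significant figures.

n(O2) = PV/RT = (2920 × 0.225) / (62.36 × 467.15) = 0.02255 mol
n(CO2) = (1/1) × 0.02255 = 0.02255 mol
V = nRT/P = 0.02255 × 62.36 × 378.15 / 16500 = 0.03223 L

0.0322 L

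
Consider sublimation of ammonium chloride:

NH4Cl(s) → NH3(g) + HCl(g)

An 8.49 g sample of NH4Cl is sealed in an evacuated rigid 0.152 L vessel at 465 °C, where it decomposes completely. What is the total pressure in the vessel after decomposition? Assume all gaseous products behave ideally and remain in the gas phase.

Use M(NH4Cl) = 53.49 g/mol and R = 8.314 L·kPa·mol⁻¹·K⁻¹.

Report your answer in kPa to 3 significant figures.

n(NH4Cl) = 8.49 / 53.49 = 0.1587 mol
n(gas produced) = (2/1) × 0.1587 = 0.3174 mol
P = nRT/V = 0.3174 × 8.314 × 738.15 / 0.152 = 12810 kPa

12800 kPa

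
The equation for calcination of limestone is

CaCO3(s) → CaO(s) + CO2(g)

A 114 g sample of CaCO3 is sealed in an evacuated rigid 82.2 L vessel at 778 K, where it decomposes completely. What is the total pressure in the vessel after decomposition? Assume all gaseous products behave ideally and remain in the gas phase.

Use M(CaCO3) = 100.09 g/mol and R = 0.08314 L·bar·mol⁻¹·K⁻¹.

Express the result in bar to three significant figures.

n(CaCO3) = 114 / 100.09 = 1.139 mol
n(gas produced) = (1/1) × 1.139 = 1.139 mol
P = nRT/V = 1.139 × 0.08314 × 778 / 82.2 = 0.8963 bar

0.896 bar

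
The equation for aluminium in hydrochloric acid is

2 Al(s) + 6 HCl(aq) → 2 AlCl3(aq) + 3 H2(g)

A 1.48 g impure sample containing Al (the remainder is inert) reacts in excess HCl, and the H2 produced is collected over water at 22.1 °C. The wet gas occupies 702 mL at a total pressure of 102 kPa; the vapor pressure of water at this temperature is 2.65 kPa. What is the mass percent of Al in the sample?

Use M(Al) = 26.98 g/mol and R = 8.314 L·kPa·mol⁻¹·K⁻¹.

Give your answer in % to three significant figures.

34.5 %

P(H2) = 102 − 2.65 = 99.35 kPa
n(H2) = PV/RT = (99.35 × 0.7020) / (8.314 × 295.25) = 0.02841 mol
n(Al) = (2/3) × 0.02841 = 0.01894 mol
m(Al) = 0.01894 × 26.98 = 0.5110 g
%Al = 0.5110 / 1.48 × 100 = 34.53%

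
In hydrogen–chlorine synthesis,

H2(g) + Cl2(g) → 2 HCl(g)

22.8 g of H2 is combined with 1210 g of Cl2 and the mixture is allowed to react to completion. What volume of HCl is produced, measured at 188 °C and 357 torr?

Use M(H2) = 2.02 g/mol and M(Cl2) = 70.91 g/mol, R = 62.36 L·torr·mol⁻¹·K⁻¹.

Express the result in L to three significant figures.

n(H2) = 22.8 / 2.02 = 11.29 mol
n(Cl2) = 1210 / 70.91 = 17.06 mol
For 11.29 mol H2, stoichiometry requires (1/1) × 11.29 = 11.29 mol Cl2; 17.06 mol is available, so H2 is limiting.
n(HCl) = (2/1) × 11.29 = 22.58 mol
V(HCl) = nRT/P = 22.58 × 62.36 × 461.15 / 357 = 1819 L

1820 L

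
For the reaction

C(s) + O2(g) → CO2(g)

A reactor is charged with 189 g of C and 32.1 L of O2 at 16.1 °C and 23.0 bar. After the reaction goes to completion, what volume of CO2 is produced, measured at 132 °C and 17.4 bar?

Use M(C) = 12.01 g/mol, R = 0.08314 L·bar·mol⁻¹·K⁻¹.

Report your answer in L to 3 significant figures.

n(C) = 189 / 12.01 = 15.74 mol
n(O2) = PV/RT = (23.0 × 32.1) / (0.08314 × 289.25) = 30.70 mol
For 15.74 mol C, stoichiometry requires (1/1) × 15.74 = 15.74 mol O2; 30.70 mol is available, so C is limiting.
n(CO2) = (1/1) × 15.74 = 15.74 mol
V(CO2) = nRT/P = 15.74 × 0.08314 × 405.15 / 17.4 = 30.47 L

30.5 L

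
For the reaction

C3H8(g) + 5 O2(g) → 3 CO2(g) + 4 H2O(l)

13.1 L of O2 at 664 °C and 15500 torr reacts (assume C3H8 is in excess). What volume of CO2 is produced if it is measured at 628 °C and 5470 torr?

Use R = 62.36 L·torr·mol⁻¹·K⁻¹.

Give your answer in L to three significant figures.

21.4 L

n(O2) = PV/RT = (15500 × 13.1) / (62.36 × 937.15) = 3.474 mol
n(CO2) = (3/5) × 3.474 = 2.084 mol
V = nRT/P = 2.084 × 62.36 × 901.15 / 5470 = 21.41 L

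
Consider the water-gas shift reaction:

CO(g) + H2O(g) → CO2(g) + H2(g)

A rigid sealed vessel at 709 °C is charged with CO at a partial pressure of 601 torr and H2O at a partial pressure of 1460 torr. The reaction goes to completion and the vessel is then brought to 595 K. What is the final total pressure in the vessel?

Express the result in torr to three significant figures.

Because the vessel is rigid and T is held at 709 °C, work the stoichiometry in partial pressures (P_i = n_iRT/V).
P(H2O) required for 601 torr of CO = (1/1) × 601 = 601.0 torr; available 1460 torr, so CO is limiting.
P(H2O) remaining = 1460 − (1/1) × 601 = 859.0 torr
P(gaseous products) = (1+1)/1 × 601 = 1202 torr
P_total at 709 °C = 859.0 + 1202 = 2061 torr
Scaling to 595 K: P = 2061 × 595/982.15 = 1249 torr

1250 torr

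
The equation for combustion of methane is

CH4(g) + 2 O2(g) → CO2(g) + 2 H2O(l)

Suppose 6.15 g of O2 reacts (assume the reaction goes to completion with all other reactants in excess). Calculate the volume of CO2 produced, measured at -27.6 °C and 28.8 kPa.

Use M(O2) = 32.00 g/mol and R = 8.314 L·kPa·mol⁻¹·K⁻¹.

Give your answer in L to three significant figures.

n(O2) = 6.150 / 32.00 = 0.1922 mol
n(CO2) = (1/2) × 0.1922 = 0.09610 mol
V = nRT/P = 0.09610 × 8.314 × 245.55 / 28.8 = 6.812 L

6.81 L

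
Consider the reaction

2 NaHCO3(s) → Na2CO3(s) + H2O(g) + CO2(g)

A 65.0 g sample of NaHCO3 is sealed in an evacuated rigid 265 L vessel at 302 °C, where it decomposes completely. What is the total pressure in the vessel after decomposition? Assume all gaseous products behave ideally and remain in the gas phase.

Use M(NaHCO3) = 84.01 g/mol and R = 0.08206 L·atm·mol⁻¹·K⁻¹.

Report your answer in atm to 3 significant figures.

n(NaHCO3) = 65.0 / 84.01 = 0.7737 mol
n(gas produced) = (2/2) × 0.7737 = 0.7737 mol
P = nRT/V = 0.7737 × 0.08206 × 575.15 / 265 = 0.1378 atm

0.138 atm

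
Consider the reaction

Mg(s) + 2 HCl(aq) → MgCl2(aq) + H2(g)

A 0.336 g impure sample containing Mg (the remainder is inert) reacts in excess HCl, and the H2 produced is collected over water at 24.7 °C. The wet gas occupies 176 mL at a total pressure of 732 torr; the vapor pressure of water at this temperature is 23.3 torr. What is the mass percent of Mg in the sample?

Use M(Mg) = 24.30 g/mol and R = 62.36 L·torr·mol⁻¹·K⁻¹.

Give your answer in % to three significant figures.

48.6 %

P(H2) = 732 − 23.3 = 708.7 torr
n(H2) = PV/RT = (708.7 × 0.1760) / (62.36 × 297.85) = 0.006715 mol
n(Mg) = (1/1) × 0.006715 = 0.006715 mol
m(Mg) = 0.006715 × 24.30 = 0.1632 g
%Mg = 0.1632 / 0.336 × 100 = 48.57%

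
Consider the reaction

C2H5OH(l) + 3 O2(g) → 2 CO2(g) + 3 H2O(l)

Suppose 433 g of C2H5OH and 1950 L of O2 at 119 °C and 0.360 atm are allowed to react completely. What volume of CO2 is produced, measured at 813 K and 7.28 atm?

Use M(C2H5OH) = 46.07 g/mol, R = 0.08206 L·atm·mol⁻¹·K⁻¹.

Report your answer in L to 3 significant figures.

133 L

n(C2H5OH) = 433 / 46.07 = 9.399 mol
n(O2) = PV/RT = (0.360 × 1950) / (0.08206 × 392.15) = 21.81 mol
For 9.399 mol C2H5OH, stoichiometry requires (3/1) × 9.399 = 28.20 mol O2; 21.81 mol is available, so O2 is limiting.
n(CO2) = (2/3) × 21.81 = 14.54 mol
V(CO2) = nRT/P = 14.54 × 0.08206 × 813 / 7.28 = 133.2 L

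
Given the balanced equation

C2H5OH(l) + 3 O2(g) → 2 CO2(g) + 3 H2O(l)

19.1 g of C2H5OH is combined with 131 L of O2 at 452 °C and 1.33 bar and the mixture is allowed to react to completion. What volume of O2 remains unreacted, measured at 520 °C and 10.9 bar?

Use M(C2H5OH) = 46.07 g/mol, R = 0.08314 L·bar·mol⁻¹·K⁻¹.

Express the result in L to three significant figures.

n(C2H5OH) = 19.1 / 46.07 = 0.4146 mol
n(O2) = PV/RT = (1.33 × 131) / (0.08314 × 725.15) = 2.890 mol
For 0.4146 mol C2H5OH, stoichiometry requires (3/1) × 0.4146 = 1.244 mol O2; 2.890 mol is available, so C2H5OH is limiting.
n(O2) consumed = (3/1) × 0.4146 = 1.244 mol; remaining = 2.890 − 1.244 = 1.646 mol
V(O2) = nRT/P = 1.646 × 0.08314 × 793.15 / 10.9 = 9.958 L

9.96 L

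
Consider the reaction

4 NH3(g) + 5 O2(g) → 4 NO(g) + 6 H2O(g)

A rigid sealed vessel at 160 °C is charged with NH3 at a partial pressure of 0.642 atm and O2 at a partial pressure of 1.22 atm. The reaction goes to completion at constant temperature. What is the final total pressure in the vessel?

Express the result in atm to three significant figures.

2.02 atm

Because the vessel is rigid and T is held at 160 °C, work the stoichiometry in partial pressures (P_i = n_iRT/V).
P(O2) required for 0.642 atm of NH3 = (5/4) × 0.642 = 0.8025 atm; available 1.22 atm, so NH3 is limiting.
P(O2) remaining = 1.22 − (5/4) × 0.642 = 0.4175 atm
P(gaseous products) = (4+6)/4 × 0.642 = 1.605 atm
P_total at 160 °C = 0.4175 + 1.605 = 2.022 atm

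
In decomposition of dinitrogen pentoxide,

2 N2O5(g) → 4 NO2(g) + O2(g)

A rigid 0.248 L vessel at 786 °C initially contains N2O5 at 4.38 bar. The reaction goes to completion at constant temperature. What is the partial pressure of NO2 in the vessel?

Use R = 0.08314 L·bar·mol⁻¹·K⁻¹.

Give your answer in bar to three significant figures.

8.76 bar

n(N2O5)₀ = PV/RT = (4.38 × 0.248) / (0.08314 × 1059.15) = 0.01234 mol
n(NO2) = (4/2) × 0.01234 = 0.02468 mol
P(NO2) = nRT/V = 0.02468 × 0.08314 × 1059.15 / 0.248 = 8.763 bar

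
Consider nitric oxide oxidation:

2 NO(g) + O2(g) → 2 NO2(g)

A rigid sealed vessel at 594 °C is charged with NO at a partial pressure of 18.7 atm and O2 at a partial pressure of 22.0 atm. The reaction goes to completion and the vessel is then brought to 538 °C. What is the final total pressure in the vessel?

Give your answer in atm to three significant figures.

29.3 atm

At constant V, partial pressures at 594 °C are proportional to moles, so apply stoichiometry directly to pressures.
P(O2) required for 18.7 atm of NO = (1/2) × 18.7 = 9.350 atm; available 22.0 atm, so NO is limiting.
P(O2) remaining = 22.0 − (1/2) × 18.7 = 12.65 atm
P(gaseous products) = (2)/2 × 18.7 = 18.70 atm
P_total at 594 °C = 12.65 + 18.70 = 31.35 atm
Scaling to 538 °C: P = 31.35 × 811.15/867.15 = 29.33 atm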